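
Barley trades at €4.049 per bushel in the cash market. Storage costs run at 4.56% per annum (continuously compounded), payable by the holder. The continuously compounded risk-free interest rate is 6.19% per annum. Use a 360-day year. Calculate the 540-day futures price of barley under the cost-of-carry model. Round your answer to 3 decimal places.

€4.757 per bushel

Net carry = r + u − y = 0.0619 + 0.0456 − 0.0000 = 0.1075
F = S·e^((r+u−y)T) = 4.049 · e^(0.1075 × 540/360) = 4.049 · e^0.161250
= 4.049 × 1.174979 = €4.757 per bushel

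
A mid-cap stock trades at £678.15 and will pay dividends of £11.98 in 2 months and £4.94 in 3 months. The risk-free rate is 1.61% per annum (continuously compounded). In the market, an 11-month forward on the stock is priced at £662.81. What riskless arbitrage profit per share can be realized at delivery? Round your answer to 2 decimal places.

£8.30 per share

PV(dividends) I = 11.98·e^(−0.0161·2/12) + 4.94·e^(−0.0161·3/12) = 16.8681
Fair forward F* = (S − I)·e^(rT) = (678.15 − 16.8681)·e^0.014758 = 661.2819 × 1.014867 = 671.1132
Market £662.81 < fair 671.1132: forward underpriced → reverse cash-and-carry (short the stock, invest proceeds at r, pay the dividends, go long the forward).
Profit at T = |F_mkt − F*| = |662.81 − 671.1132| = £8.30 per share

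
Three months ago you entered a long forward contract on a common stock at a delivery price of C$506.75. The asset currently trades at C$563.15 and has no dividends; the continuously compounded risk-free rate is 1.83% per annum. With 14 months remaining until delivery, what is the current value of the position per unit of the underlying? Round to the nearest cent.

Current fair forward for the remaining 14 months: F = S·e^(r·T), r = 0.0183
F = 563.15 · e^(0.0183 × 14/12) = 563.15 × 1.021580 = 575.3028
Value of long forward = (F − K)·e^(−rT) = (575.3028 − 506.75) · e^(−0.0183·14/12)
= 68.5528 × 0.978876 = 67.10

C$67.10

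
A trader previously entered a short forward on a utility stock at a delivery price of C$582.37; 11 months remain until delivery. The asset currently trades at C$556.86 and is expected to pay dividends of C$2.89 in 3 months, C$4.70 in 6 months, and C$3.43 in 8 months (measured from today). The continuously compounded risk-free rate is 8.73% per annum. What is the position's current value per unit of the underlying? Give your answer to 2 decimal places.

PV(remaining dividends) I = 2.89·e^(−0.0873·3/12) + 4.70·e^(−0.0873·6/12) + 3.43·e^(−0.0873·8/12) = 10.5629
Current forward F = (S − I)·e^(rT) = (556.86 − 10.5629)·e^(0.0873·11/12) = 546.2971 × 1.083314 = 591.8113
Value (long) = (F − K)·e^(−rT) = (591.8113 − 582.37) × 0.923093 = 8.7152
Short position value = −(long value) = -C$8.72

-C$8.72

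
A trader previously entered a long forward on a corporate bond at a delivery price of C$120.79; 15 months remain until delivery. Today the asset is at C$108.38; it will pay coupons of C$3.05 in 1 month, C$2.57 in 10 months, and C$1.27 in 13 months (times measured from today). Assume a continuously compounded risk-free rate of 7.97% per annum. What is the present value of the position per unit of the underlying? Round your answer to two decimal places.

-C$7.56

PV(remaining coupons) I = 3.05·e^(−0.0797·1/12) + 2.57·e^(−0.0797·10/12) + 1.27·e^(−0.0797·13/12) = 6.5996
Current forward F = (S − I)·e^(rT) = (108.38 − 6.5996)·e^(0.0797·15/12) = 101.7804 × 1.104757 = 112.4426
Value (long) = (F − K)·e^(−rT) = (112.4426 − 120.79) × 0.905177 = -7.5559
Value = -C$7.56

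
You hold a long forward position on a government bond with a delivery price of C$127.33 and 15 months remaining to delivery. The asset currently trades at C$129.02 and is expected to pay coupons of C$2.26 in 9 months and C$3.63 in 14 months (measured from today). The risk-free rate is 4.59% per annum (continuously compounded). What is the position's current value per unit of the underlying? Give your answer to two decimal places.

PV(remaining coupons) I = 2.26·e^(−0.0459·9/12) + 3.63·e^(−0.0459·14/12) = 5.6242
Current forward F = (S − I)·e^(rT) = (129.02 − 5.6242)·e^(0.0459·15/12) = 123.3958 × 1.059053 = 130.6827
Value (long) = (F − K)·e^(−rT) = (130.6827 − 127.33) × 0.944240 = 3.1658
Value = C$3.17

C$3.17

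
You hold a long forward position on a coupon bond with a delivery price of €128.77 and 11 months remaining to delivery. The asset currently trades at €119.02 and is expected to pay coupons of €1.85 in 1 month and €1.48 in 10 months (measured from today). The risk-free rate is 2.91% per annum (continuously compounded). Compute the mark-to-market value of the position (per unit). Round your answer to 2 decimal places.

-€9.65

PV(remaining coupons) I = 1.85·e^(−0.0291·1/12) + 1.48·e^(−0.0291·10/12) = 3.2901
Current forward F = (S − I)·e^(rT) = (119.02 − 3.2901)·e^(0.0291·11/12) = 115.7299 × 1.027034 = 118.8585
Value (long) = (F − K)·e^(−rT) = (118.8585 − 128.77) × 0.973678 = -9.6506
Value = -€9.65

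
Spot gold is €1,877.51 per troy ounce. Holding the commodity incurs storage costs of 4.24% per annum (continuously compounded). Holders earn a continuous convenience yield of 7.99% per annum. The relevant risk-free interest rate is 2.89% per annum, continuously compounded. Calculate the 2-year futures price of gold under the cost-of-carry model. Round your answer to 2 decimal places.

€1,845.49 per troy ounce

Net carry = r + u − y = 0.0289 + 0.0424 − 0.0799 = -0.0086
F = S·e^((r+u−y)T) = 1877.51 · e^(-0.0086 × 2) = 1877.51 · e^-0.01720000
= 1877.51 × 0.98294708 = €1,845.49 per troy ounce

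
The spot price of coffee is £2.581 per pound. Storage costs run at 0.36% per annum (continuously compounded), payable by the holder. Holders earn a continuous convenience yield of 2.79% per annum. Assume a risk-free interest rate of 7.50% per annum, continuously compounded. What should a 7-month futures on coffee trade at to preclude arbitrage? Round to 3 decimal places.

£2.658 per pound

Net carry = r + u − y = 0.0750 + 0.0036 − 0.0279 = 0.0507
F = S·e^((r+u−y)T) = 2.581 · e^(0.0507 × 7/12) = 2.581 · e^0.029575
= 2.581 × 1.030017 = £2.658 per pound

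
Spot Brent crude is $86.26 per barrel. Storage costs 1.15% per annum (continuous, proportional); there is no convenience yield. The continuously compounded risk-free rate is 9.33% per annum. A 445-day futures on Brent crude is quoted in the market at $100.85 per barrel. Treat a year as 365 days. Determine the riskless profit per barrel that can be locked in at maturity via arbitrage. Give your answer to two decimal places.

Fair futures: F* = S·e^(carry·T), with carry = (r + u) = 0.0933 + 0.0115 = 0.1048
F* = 86.26 · e^(0.1048 × 445/365) = 86.26 · e^0.127770 = 86.26 × 1.136292 = $98.0165
Market $100.85 > fair $98.0165: forward overpriced → cash-and-carry (buy spot, short the forward).
At maturity, profit = |F_mkt − F*| = |100.85 − 98.0165| = $2.83 per barrel

$2.83 per barrel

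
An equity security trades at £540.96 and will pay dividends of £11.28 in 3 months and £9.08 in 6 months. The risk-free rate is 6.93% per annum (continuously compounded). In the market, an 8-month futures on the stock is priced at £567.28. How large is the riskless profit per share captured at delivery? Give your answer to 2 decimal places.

£21.54 per share

PV(dividends) I = 11.28·e^(−0.0693·3/12) + 9.08·e^(−0.0693·6/12) = 19.8570
Fair futures F* = (S − I)·e^(rT) = (540.96 − 19.8570)·e^0.046200 = 521.1030 × 1.047284 = 545.7428
Market £567.28 > fair 545.7428: forward overpriced → cash-and-carry (borrow at r, buy the stock and collect the dividends, short the forward).
Profit at T = |F_mkt − F*| = |567.28 − 545.7428| = £21.54 per share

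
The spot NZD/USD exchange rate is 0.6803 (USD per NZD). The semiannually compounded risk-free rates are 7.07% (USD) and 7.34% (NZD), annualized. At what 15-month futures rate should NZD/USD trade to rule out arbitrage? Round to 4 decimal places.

0.6781

By covered interest parity, F = S · (1+r_USD/2)^(2T) / (1+r_NZD/2)^(2T)
= 0.6803 × 1.090732 / 1.094291 = 0.6803 × 0.996748
F = 0.6781 USD per NZD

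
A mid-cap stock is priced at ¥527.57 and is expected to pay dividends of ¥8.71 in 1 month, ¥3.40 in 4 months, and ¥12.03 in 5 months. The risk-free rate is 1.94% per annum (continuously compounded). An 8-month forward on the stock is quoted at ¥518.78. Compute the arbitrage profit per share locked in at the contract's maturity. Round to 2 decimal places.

¥8.66 per share

PV(dividends) I = 8.71·e^(−0.0194·1/12) + 3.40·e^(−0.0194·4/12) + 12.03·e^(−0.0194·5/12) = 24.0072
Fair forward F* = (S − I)·e^(rT) = (527.57 − 24.0072)·e^0.012933 = 503.5628 × 1.013017 = 510.1177
Market ¥518.78 > fair 510.1177: forward overpriced → cash-and-carry (borrow at r, buy the stock and collect the dividends, short the forward).
Profit at T = |F_mkt − F*| = |518.78 − 510.1177| = ¥8.66 per share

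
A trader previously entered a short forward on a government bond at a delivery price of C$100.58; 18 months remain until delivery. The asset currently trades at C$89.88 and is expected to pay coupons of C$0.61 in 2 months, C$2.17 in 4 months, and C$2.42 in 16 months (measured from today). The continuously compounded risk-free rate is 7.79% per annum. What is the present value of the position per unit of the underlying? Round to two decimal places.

PV(remaining coupons) I = 0.61·e^(−0.0779·2/12) + 2.17·e^(−0.0779·4/12) + 2.42·e^(−0.0779·16/12) = 4.8978
Current forward F = (S − I)·e^(rT) = (89.88 − 4.8978)·e^(0.0779·18/12) = 84.9822 × 1.123951 = 95.5158
Value (long) = (F − K)·e^(−rT) = (95.5158 − 100.58) × 0.889719 = -4.5057
Short position value = −(long value) = C$4.51

C$4.51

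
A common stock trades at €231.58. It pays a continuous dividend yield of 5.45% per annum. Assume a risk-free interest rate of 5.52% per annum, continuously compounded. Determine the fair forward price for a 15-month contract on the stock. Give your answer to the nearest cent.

F = S·e^((r − q)T) = 231.58 · e^((0.0552 − 0.0545) × 15/12)
= 231.58 · e^0.000875 = 231.58 × 1.000875
F = €231.78

€231.78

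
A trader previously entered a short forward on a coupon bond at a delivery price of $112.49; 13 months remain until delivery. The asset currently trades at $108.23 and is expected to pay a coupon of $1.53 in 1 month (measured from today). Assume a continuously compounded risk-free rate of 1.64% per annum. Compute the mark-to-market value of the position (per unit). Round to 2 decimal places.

$3.81

PV(remaining coupons) I = 1.53·e^(−0.0164·1/12) = 1.5279
Current forward F = (S − I)·e^(rT) = (108.23 − 1.5279)·e^(0.0164·13/12) = 106.7021 × 1.017925 = 108.6147
Value (long) = (F − K)·e^(−rT) = (108.6147 − 112.49) × 0.982390 = -3.8071
Short position value = −(long value) = $3.81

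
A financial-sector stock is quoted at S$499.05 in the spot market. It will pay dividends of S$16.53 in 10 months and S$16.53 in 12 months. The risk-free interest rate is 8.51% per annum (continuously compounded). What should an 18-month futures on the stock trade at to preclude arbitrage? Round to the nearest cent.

S$532.25

PV(dividends) I = 16.53·e^(−0.0851·10/12) + 16.53·e^(−0.0851·12/12)
I = 15.3983 + 15.1815 = 30.5798
F = (S − I)·e^(rT) = (499.05 − 30.5798) · e^(0.0851·18/12)
= 468.4702 · e^0.127650 = 468.4702 × 1.136155 = S$532.25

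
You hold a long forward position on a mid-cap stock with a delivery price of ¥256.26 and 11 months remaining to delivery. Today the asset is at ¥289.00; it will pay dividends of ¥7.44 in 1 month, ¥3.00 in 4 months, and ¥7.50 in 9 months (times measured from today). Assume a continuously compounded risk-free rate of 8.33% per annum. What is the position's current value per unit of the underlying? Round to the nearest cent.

¥34.23

PV(remaining dividends) I = 7.44·e^(−0.0833·1/12) + 3.00·e^(−0.0833·4/12) + 7.50·e^(−0.0833·9/12) = 17.3522
Current forward F = (S − I)·e^(rT) = (289.00 − 17.3522)·e^(0.0833·11/12) = 271.6478 × 1.079349 = 293.2028
Value (long) = (F − K)·e^(−rT) = (293.2028 − 256.26) × 0.926484 = 34.2269
Value = ¥34.23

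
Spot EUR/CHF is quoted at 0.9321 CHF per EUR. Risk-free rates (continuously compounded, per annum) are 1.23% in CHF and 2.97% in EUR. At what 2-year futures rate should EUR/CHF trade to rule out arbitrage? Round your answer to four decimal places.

0.9002

F = S·e^((r_CHF − r_EUR)T) = 0.9321 · e^((0.0123 − 0.0297) × 2)
= 0.9321 · e^-0.034800 = 0.9321 × 0.965799
F = 0.9002 CHF per EUR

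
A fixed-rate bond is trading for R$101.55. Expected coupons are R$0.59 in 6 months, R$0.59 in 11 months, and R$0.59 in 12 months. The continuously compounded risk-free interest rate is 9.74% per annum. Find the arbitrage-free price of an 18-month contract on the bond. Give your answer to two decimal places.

PV(coupons) I = 0.59·e^(−0.0974·6/12) + 0.59·e^(−0.0974·11/12) + 0.59·e^(−0.0974·12/12)
I = 0.5620 + 0.5396 + 0.5352 = 1.6368
F = (S − I)·e^(rT) = (101.55 − 1.6368) · e^(0.0974·18/12)
= 99.9132 · e^0.146100 = 99.9132 × 1.157312 = R$115.63

R$115.63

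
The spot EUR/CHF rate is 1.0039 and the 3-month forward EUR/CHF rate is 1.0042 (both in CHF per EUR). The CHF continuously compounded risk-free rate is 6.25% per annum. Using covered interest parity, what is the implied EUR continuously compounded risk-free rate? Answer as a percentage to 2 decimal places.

F = S·e^((r_CHF − r_EUR)T) ⇒ r_EUR = r_CHF − ln(F/S)/T
ln(1.0042/1.0039) = 0.000299; /(3/12) = 0.001196
r_EUR = 0.0625 − 0.001196 = 0.061304
r_EUR = 6.13%

6.13%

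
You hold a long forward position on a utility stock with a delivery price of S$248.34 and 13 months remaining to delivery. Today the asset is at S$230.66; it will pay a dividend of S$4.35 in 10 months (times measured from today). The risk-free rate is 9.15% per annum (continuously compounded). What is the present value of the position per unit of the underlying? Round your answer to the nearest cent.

S$1.73

PV(remaining dividends) I = 4.35·e^(−0.0915·10/12) = 4.0306
Current forward F = (S − I)·e^(rT) = (230.66 − 4.0306)·e^(0.0915·13/12) = 226.6294 × 1.104204 = 250.2451
Value (long) = (F − K)·e^(−rT) = (250.2451 − 248.34) × 0.905629 = 1.7253
Value = S$1.73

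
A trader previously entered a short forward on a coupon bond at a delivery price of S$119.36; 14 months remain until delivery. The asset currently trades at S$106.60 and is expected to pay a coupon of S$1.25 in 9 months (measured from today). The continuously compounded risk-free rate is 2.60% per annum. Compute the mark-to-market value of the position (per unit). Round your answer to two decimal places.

PV(remaining coupons) I = 1.25·e^(−0.0260·9/12) = 1.2259
Current forward F = (S − I)·e^(rT) = (106.60 − 1.2259)·e^(0.0260·14/12) = 105.3741 × 1.030798 = 108.6194
Value (long) = (F − K)·e^(−rT) = (108.6194 − 119.36) × 0.970122 = -10.4197
Short position value = −(long value) = S$10.42

S$10.42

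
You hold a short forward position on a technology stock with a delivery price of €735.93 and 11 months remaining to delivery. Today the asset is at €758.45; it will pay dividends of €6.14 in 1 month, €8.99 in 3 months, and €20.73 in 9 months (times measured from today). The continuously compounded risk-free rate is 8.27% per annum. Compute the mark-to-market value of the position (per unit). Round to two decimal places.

-€41.86

PV(remaining dividends) I = 6.14·e^(−0.0827·1/12) + 8.99·e^(−0.0827·3/12) + 20.73·e^(−0.0827·9/12) = 34.3872
Current forward F = (S − I)·e^(rT) = (758.45 − 34.3872)·e^(0.0827·11/12) = 724.0628 × 1.078756 = 781.0871
Value (long) = (F − K)·e^(−rT) = (781.0871 − 735.93) × 0.926994 = 41.8604
Short position value = −(long value) = -€41.86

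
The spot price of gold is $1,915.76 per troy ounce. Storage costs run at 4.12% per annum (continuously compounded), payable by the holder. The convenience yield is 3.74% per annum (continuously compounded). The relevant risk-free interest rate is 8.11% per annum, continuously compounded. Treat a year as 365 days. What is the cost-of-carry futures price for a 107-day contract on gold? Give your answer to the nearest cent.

$1,964.04 per troy ounce

Net carry = r + u − y = 0.0811 + 0.0412 − 0.0374 = 0.0849
F = S·e^((r+u−y)T) = 1915.76 · e^(0.0849 × 107/365) = 1915.76 · e^0.02488849
= 1915.76 × 1.02520079 = $1,964.04 per troy ounce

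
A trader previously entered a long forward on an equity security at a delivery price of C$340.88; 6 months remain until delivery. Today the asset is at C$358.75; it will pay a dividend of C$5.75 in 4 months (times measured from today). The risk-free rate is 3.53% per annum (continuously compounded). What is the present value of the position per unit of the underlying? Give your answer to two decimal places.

C$18.15

PV(remaining dividends) I = 5.75·e^(−0.0353·4/12) = 5.6827
Current forward F = (S − I)·e^(rT) = (358.75 − 5.6827)·e^(0.0353·6/12) = 353.0673 × 1.017807 = 359.3544
Value (long) = (F − K)·e^(−rT) = (359.3544 − 340.88) × 0.982505 = 18.1512
Value = C$18.15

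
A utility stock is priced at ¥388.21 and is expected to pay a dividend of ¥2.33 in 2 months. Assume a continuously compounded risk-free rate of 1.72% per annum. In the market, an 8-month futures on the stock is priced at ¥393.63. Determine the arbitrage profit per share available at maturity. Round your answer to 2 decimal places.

¥3.29 per share

PV(dividends) I = 2.33·e^(−0.0172·2/12) = 2.3233
Fair futures F* = (S − I)·e^(rT) = (388.21 − 2.3233)·e^0.011467 = 385.8867 × 1.011533 = 390.3371
Market ¥393.63 > fair 390.3371: forward overpriced → cash-and-carry (borrow at r, buy the stock and collect the dividends, short the forward).
Profit at T = |F_mkt − F*| = |393.63 − 390.3371| = ¥3.29 per share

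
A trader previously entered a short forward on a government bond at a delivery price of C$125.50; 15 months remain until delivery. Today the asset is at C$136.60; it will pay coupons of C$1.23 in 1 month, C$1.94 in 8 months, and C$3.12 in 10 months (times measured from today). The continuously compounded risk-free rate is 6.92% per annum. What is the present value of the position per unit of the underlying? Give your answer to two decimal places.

-C$15.48

PV(remaining coupons) I = 1.23·e^(−0.0692·1/12) + 1.94·e^(−0.0692·8/12) + 3.12·e^(−0.0692·10/12) = 6.0206
Current forward F = (S − I)·e^(rT) = (136.60 − 6.0206)·e^(0.0692·15/12) = 130.5794 × 1.090351 = 142.3774
Value (long) = (F − K)·e^(−rT) = (142.3774 − 125.50) × 0.917136 = 15.4789
Short position value = −(long value) = -C$15.48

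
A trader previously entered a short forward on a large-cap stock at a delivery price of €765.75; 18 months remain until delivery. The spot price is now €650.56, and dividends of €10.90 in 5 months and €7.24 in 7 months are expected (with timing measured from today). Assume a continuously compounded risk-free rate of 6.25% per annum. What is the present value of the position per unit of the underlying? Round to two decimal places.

€64.26

PV(remaining dividends) I = 10.90·e^(−0.0625·5/12) + 7.24·e^(−0.0625·7/12) = 17.6006
Current forward F = (S − I)·e^(rT) = (650.56 − 17.6006)·e^(0.0625·18/12) = 632.9594 × 1.098285 = 695.1698
Value (long) = (F − K)·e^(−rT) = (695.1698 − 765.75) × 0.910510 = -64.2640
Short position value = −(long value) = €64.26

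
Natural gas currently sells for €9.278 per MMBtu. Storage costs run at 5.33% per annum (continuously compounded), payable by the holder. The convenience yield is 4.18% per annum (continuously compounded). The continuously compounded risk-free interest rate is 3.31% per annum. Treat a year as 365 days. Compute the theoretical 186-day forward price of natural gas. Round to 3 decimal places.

€9.491 per MMBtu

Net carry = r + u − y = 0.0331 + 0.0533 − 0.0418 = 0.0446
F = S·e^((r+u−y)T) = 9.278 · e^(0.0446 × 186/365) = 9.278 · e^0.022728
= 9.278 × 1.022988 = €9.491 per MMBtu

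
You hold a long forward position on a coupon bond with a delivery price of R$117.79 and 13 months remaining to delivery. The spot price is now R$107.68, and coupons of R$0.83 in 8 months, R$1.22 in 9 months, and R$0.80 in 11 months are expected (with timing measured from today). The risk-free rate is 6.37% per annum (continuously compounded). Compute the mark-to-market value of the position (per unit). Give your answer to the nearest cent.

-R$4.97

PV(remaining coupons) I = 0.83·e^(−0.0637·8/12) + 1.22·e^(−0.0637·9/12) + 0.80·e^(−0.0637·11/12) = 2.7132
Current forward F = (S − I)·e^(rT) = (107.68 − 2.7132)·e^(0.0637·13/12) = 104.9668 × 1.071445 = 112.4662
Value (long) = (F − K)·e^(−rT) = (112.4662 − 117.79) × 0.933319 = -4.9688
Value = -R$4.97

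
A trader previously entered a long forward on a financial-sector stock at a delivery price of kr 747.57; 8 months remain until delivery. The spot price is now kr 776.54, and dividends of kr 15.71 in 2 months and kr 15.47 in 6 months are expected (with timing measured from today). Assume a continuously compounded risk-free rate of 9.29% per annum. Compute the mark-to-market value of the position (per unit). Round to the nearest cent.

kr 43.63

PV(remaining dividends) I = 15.71·e^(−0.0929·2/12) + 15.47·e^(−0.0929·6/12) = 30.2365
Current forward F = (S − I)·e^(rT) = (776.54 − 30.2365)·e^(0.0929·8/12) = 746.3035 × 1.063891 = 793.9856
Value (long) = (F − K)·e^(−rT) = (793.9856 − 747.57) × 0.939946 = 43.6282
Value = kr 43.63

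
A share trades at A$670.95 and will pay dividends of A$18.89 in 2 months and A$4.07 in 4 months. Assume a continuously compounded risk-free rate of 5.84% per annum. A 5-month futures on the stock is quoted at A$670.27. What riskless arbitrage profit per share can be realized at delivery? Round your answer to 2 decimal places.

PV(dividends) I = 18.89·e^(−0.0584·2/12) + 4.07·e^(−0.0584·4/12) = 22.6986
Fair futures F* = (S − I)·e^(rT) = (670.95 − 22.6986)·e^0.024333 = 648.2514 × 1.024631 = 664.2185
Market A$670.27 > fair 664.2185: forward overpriced → cash-and-carry (borrow at r, buy the stock and collect the dividends, short the forward).
Profit at T = |F_mkt − F*| = |670.27 − 664.2185| = A$6.05 per share

A$6.05 per share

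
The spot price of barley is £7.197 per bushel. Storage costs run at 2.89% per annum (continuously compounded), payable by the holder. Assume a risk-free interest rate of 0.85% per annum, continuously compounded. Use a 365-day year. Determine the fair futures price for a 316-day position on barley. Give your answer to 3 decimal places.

Net carry = r + u − y = 0.0085 + 0.0289 − 0.0000 = 0.0374
F = S·e^((r+u−y)T) = 7.197 · e^(0.0374 × 316/365) = 7.197 · e^0.032379
= 7.197 × 1.032909 = £7.434 per bushel

£7.434 per bushel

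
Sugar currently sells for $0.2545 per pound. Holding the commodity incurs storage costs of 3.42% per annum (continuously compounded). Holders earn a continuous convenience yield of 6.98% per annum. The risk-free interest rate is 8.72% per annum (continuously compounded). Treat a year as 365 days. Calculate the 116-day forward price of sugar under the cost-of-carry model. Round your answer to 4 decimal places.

$0.2587 per pound

Net carry = r + u − y = 0.0872 + 0.0342 − 0.0698 = 0.0516
F = S·e^((r+u−y)T) = 0.2545 · e^(0.0516 × 116/365) = 0.2545 · e^0.016399
= 0.2545 × 1.016534 = $0.2587 per pound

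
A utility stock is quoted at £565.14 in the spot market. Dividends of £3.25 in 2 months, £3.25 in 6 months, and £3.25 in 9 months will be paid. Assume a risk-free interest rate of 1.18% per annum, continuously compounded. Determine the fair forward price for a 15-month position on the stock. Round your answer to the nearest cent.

PV(dividends) I = 3.25·e^(−0.0118·2/12) + 3.25·e^(−0.0118·6/12) + 3.25·e^(−0.0118·9/12)
I = 3.2436 + 3.2309 + 3.2214 = 9.6959
F = (S − I)·e^(rT) = (565.14 − 9.6959) · e^(0.0118·15/12)
= 555.4441 · e^0.014750 = 555.4441 × 1.014859 = £563.70

£563.70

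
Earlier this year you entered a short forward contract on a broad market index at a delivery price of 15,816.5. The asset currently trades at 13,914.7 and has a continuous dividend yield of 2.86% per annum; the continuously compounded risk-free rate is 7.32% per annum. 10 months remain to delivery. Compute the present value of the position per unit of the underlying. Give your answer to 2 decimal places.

1293.54

Current fair forward for the remaining 10 months: F = S·e^((r − q)·T), (r − q) = 0.0732 − 0.0286 = 0.0446
F = 13914.7 · e^(0.0446 × 10/12) = 13914.7 × 1.03786598 = 14441.5938
Value of long forward = (F − K)·e^(−rT) = (14441.5938 − 15816.5) · e^(−0.0732·10/12)
= -1374.9062 × 0.94082324 = -1293.54
Short position value = −(long value) = 1293.54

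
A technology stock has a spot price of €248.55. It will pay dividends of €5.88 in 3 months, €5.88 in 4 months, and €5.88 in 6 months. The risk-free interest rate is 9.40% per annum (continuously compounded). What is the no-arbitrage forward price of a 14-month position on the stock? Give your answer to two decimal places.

€258.33

PV(dividends) I = 5.88·e^(−0.0940·3/12) + 5.88·e^(−0.0940·4/12) + 5.88·e^(−0.0940·6/12)
I = 5.7434 + 5.6986 + 5.6100 = 17.0520
F = (S − I)·e^(rT) = (248.55 − 17.0520) · e^(0.0940·14/12)
= 231.4980 · e^0.109667 = 231.4980 × 1.115906 = €258.33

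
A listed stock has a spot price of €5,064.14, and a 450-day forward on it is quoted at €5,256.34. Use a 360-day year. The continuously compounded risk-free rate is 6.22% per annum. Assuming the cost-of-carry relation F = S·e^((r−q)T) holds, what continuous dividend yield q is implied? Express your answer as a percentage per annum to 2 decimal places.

From F = S·e^((r−q)T): (r − q) = ln(F/S)/T
ln(5256.34/5064.14) = ln(1.037953) = 0.037251
(r − q) = 0.037251 / (450/360) = 0.029801
q = r − ln(F/S)/T = 0.0622 − 0.029801 = 0.032399
q = 3.24%

3.24%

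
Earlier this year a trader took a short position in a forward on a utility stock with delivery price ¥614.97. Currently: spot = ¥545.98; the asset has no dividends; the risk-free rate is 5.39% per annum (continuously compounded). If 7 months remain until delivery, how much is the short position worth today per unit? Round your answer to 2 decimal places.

Current fair forward for the remaining 7 months: F = S·e^(r·T), r = 0.0539
F = 545.98 · e^(0.0539 × 7/12) = 545.98 × 1.031941 = 563.4191
Value of long forward = (F − K)·e^(−rT) = (563.4191 − 614.97) · e^(−0.0539·7/12)
= -51.5509 × 0.969047 = -49.96
Short position value = −(long value) = ¥49.96

¥49.96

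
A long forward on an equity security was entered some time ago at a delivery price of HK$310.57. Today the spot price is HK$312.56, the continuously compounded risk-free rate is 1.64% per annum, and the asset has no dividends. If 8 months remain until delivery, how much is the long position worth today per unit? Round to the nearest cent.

HK$5.37

Current fair forward for the remaining 8 months: F = S·e^(r·T), r = 0.0164
F = 312.56 · e^(0.0164 × 8/12) = 312.56 × 1.010993 = 315.9960
Value of long forward = (F − K)·e^(−rT) = (315.9960 − 310.57) · e^(−0.0164·8/12)
= 5.4260 × 0.989126 = 5.37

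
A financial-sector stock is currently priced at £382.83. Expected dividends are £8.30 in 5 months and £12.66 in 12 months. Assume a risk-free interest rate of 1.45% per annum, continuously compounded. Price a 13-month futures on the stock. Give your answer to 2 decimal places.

PV(dividends) I = 8.30·e^(−0.0145·5/12) + 12.66·e^(−0.0145·12/12)
I = 8.2500 + 12.4778 = 20.7278
F = (S − I)·e^(rT) = (382.83 − 20.7278) · e^(0.0145·13/12)
= 362.1022 · e^0.015708 = 362.1022 × 1.015832 = £367.84

£367.84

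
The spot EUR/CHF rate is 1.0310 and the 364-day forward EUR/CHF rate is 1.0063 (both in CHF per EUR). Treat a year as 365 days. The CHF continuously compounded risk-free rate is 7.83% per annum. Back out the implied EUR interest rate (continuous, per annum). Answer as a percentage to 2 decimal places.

10.26%

F = S·e^((r_CHF − r_EUR)T) ⇒ r_EUR = r_CHF − ln(F/S)/T
ln(1.0063/1.0310) = -0.024249; /(364/365) = -0.024316
r_EUR = 0.0783 + 0.024316 = 0.102616
r_EUR = 10.26%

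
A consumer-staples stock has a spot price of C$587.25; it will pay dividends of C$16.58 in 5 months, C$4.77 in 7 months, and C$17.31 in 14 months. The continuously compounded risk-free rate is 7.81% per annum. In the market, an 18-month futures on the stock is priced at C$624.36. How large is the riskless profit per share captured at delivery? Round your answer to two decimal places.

C$5.06 per share

PV(dividends) I = 16.58·e^(−0.0781·5/12) + 4.77·e^(−0.0781·7/12) + 17.31·e^(−0.0781·14/12) = 36.4092
Fair futures F* = (S − I)·e^(rT) = (587.25 − 36.4092)·e^0.117150 = 550.8408 × 1.124288 = 619.3037
Market C$624.36 > fair 619.3037: forward overpriced → cash-and-carry (borrow at r, buy the stock and collect the dividends, short the forward).
Profit at T = |F_mkt − F*| = |624.36 − 619.3037| = C$5.06 per share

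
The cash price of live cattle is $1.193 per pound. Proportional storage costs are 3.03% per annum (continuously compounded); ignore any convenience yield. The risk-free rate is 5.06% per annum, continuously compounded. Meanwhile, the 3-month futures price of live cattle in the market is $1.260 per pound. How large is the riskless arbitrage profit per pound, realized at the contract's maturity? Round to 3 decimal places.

$0.043 per pound

Fair futures: F* = S·e^(carry·T), with carry = (r + u) = 0.0506 + 0.0303 = 0.0809
F* = 1.193 · e^(0.0809 × 3/12) = 1.193 · e^0.020225 = 1.193 × 1.020431 = $1.2174
Market $1.260 > fair $1.2174: forward overpriced → cash-and-carry (buy spot, short the forward).
At maturity, profit = |F_mkt − F*| = |1.260 − 1.2174| = $0.043 per pound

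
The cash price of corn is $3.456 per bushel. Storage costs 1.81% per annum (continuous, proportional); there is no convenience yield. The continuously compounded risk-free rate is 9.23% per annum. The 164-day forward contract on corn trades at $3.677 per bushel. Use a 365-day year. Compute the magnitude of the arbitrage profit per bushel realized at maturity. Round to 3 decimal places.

Fair forward: F* = S·e^(carry·T), with carry = (r + u) = 0.0923 + 0.0181 = 0.1104
F* = 3.456 · e^(0.1104 × 164/365) = 3.456 · e^0.049604 = 3.456 × 1.050855 = $3.6318
Market $3.677 > fair $3.6318: forward overpriced → cash-and-carry (buy spot, short the forward).
At maturity, profit = |F_mkt − F*| = |3.677 − 3.6318| = $0.045 per bushel

$0.045 per bushel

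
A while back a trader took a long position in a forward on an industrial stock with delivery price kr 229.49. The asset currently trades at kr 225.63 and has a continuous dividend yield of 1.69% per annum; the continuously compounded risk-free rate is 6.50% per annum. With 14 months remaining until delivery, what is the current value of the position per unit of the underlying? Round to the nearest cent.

Current fair forward for the remaining 14 months: F = S·e^((r − q)·T), (r − q) = 0.0650 − 0.0169 = 0.0481
F = 225.63 · e^(0.0481 × 14/12) = 225.63 × 1.057721 = 238.6536
Value of long forward = (F − K)·e^(−rT) = (238.6536 − 229.49) · e^(−0.0650·14/12)
= 9.1636 × 0.926971 = 8.49

kr 8.49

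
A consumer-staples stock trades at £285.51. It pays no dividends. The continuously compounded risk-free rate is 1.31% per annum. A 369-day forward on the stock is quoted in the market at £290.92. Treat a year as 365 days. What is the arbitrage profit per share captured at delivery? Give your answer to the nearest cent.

Fair forward: F* = S·e^(carry·T), with carry = r = 0.0131
F* = 285.51 · e^(0.0131 × 369/365) = 285.51 · e^0.013244 = 285.51 × 1.013332 = £289.3164
Market £290.92 > fair £289.3164: forward overpriced → cash-and-carry (buy spot, short the forward).
At maturity, profit = |F_mkt − F*| = |290.92 − 289.3164| = £1.60 per share

£1.60 per share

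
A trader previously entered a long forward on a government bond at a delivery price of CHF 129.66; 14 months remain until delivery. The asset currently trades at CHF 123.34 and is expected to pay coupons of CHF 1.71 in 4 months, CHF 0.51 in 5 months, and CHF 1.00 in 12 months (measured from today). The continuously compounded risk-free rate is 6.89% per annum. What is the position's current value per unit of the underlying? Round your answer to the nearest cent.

PV(remaining coupons) I = 1.71·e^(−0.0689·4/12) + 0.51·e^(−0.0689·5/12) + 1.00·e^(−0.0689·12/12) = 3.1002
Current forward F = (S − I)·e^(rT) = (123.34 − 3.1002)·e^(0.0689·14/12) = 120.2398 × 1.083702 = 130.3041
Value (long) = (F − K)·e^(−rT) = (130.3041 − 129.66) × 0.922763 = 0.5944
Value = CHF 0.59

CHF 0.59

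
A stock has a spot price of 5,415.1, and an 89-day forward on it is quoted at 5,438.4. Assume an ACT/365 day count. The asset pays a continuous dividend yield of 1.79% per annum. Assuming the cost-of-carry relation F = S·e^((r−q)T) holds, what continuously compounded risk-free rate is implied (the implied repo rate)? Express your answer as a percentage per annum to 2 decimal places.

From F = S·e^((r−q)T): (r − q) = ln(F/S)/T
ln(5438.4/5415.1) = ln(1.004303) = 0.004294
(r − q) = 0.004294 / (89/365) = 0.017610
r = ln(F/S)/T + q = 0.017610 + 0.0179 = 0.035510
r = 3.55%

3.55%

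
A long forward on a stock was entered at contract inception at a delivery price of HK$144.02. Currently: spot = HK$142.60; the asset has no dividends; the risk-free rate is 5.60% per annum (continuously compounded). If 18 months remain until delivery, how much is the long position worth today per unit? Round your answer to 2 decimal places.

Current fair forward for the remaining 18 months: F = S·e^(r·T), r = 0.0560
F = 142.60 · e^(0.0560 × 18/12) = 142.60 × 1.087629 = 155.0959
Value of long forward = (F − K)·e^(−rT) = (155.0959 − 144.02) · e^(−0.0560·18/12)
= 11.0759 × 0.919431 = 10.18

HK$10.18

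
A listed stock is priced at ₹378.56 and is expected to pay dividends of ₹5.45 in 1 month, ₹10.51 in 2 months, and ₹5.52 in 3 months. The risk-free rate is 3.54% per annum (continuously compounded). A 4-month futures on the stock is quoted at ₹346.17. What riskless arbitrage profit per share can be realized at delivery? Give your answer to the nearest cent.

₹15.28 per share

PV(dividends) I = 5.45·e^(−0.0354·1/12) + 10.51·e^(−0.0354·2/12) + 5.52·e^(−0.0354·3/12) = 21.3535
Fair futures F* = (S − I)·e^(rT) = (378.56 − 21.3535)·e^0.011800 = 357.2065 × 1.011870 = 361.4465
Market ₹346.17 < fair 361.4465: forward underpriced → reverse cash-and-carry (short the stock, invest proceeds at r, pay the dividends, go long the forward).
Profit at T = |F_mkt − F*| = |346.17 − 361.4465| = ₹15.28 per share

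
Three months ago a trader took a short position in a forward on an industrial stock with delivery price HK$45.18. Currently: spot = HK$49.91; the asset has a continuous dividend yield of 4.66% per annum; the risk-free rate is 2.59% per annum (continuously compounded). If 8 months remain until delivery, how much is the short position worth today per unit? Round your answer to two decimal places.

Current fair forward for the remaining 8 months: F = S·e^((r − q)·T), (r − q) = 0.0259 − 0.0466 = -0.0207
F = 49.91 · e^(-0.0207 × 8/12) = 49.91 × 0.986295 = 49.2260
Value of long forward = (F − K)·e^(−rT) = (49.2260 − 45.18) · e^(−0.0259·8/12)
= 4.0460 × 0.982882 = 3.98
Short position value = −(long value) = -HK$3.98

-HK$3.98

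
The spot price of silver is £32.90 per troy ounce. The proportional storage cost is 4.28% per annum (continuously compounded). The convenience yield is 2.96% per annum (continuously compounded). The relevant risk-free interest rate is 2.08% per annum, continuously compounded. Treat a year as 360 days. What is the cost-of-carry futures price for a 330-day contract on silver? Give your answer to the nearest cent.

Net carry = r + u − y = 0.0208 + 0.0428 − 0.0296 = 0.0340
F = S·e^((r+u−y)T) = 32.90 · e^(0.0340 × 330/360) = 32.90 · e^0.031167
= 32.90 × 1.031658 = £33.94 per troy ounce

£33.94 per troy ounce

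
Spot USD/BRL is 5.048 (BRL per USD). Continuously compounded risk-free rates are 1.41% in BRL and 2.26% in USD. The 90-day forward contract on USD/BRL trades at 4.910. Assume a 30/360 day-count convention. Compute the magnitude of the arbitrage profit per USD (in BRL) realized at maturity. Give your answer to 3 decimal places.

Fair forward: F* = S·e^(carry·T), with carry = (r_BRL − r_USD) = 0.0141 − 0.0226 = -0.0085
F* = 5.048 · e^(-0.0085 × 90/360) = 5.048 · e^-0.002125 = 5.048 × 0.997877 = 5.0373
Market 4.910 < fair 5.0373: forward underpriced → reverse cash-and-carry (short spot, go long the forward).
At maturity, profit = |F_mkt − F*| = |4.910 − 5.0373| = 0.127 per USD (in BRL)

0.127 per USD (in BRL)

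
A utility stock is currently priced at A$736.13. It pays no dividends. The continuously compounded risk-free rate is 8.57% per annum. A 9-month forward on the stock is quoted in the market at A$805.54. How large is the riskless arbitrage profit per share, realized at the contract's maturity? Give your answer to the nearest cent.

A$20.54 per share

Fair forward: F* = S·e^(carry·T), with carry = r = 0.0857
F* = 736.13 · e^(0.0857 × 9/12) = 736.13 · e^0.064275 = 736.13 × 1.066386 = A$784.9987
Market A$805.54 > fair A$784.9987: forward overpriced → cash-and-carry (buy spot, short the forward).
At maturity, profit = |F_mkt − F*| = |805.54 − 784.9987| = A$20.54 per share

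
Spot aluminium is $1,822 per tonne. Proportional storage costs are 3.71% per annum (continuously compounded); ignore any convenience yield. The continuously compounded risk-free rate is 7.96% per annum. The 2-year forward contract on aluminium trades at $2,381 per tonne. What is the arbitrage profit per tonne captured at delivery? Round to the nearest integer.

$80 per tonne

Fair forward: F* = S·e^(carry·T), with carry = (r + u) = 0.0796 + 0.0371 = 0.1167
F* = 1822 · e^(0.1167 × 2) = 1822 · e^0.233400 = 1822 × 1.262887 = $2300.9801
Market $2381 > fair $2300.9801: forward overpriced → cash-and-carry (buy spot, short the forward).
At maturity, profit = |F_mkt − F*| = |2381 − 2300.9801| = $80 per tonne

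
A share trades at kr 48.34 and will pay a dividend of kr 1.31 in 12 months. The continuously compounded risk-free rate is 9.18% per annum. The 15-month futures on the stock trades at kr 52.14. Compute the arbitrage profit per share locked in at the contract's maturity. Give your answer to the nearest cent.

PV(dividends) I = 1.31·e^(−0.0918·12/12) = 1.1951
Fair futures F* = (S − I)·e^(rT) = (48.34 − 1.1951)·e^0.114750 = 47.1449 × 1.121593 = 52.8774
Market kr 52.14 < fair 52.8774: forward underpriced → reverse cash-and-carry (short the stock, invest proceeds at r, pay the dividends, go long the forward).
Profit at T = |F_mkt − F*| = |52.14 − 52.8774| = kr 0.74 per share

kr 0.74 per share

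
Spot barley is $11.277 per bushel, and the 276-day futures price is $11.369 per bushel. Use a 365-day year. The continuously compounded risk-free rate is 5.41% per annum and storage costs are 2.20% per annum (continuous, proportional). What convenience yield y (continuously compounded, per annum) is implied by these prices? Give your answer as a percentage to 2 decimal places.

6.54%

F = S·e^((r+u−y)T) ⇒ (r+u−y) = ln(F/S)/T
ln(11.369/11.277) = 0.008125; /T ⇒ 0.010745
y = r + u − ln(F/S)/T = 0.0541 + 0.0220 − 0.010745 = 0.065355
y = 6.54%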